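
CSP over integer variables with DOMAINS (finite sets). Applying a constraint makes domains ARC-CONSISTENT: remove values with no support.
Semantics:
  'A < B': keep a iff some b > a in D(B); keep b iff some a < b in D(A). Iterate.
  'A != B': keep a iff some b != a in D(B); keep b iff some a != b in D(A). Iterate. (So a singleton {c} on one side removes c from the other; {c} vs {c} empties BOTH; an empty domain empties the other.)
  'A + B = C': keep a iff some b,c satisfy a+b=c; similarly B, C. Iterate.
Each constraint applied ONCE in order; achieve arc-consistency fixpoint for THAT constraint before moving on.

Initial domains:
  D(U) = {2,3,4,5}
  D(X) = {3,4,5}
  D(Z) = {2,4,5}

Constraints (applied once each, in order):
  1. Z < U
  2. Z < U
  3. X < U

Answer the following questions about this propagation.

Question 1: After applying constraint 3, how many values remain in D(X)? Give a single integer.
Answer: 2

Derivation:
Constraint 1 (Z < U) on D(Z)={2,4,5} D(U)={2,3,4,5}: Z {2,4,5}->{2,4}; U {2,3,4,5}->{3,4,5}
Constraint 2 (Z < U) on D(Z)={2,4} D(U)={3,4,5}: no change
Constraint 3 (X < U) on D(X)={3,4,5} D(U)={3,4,5}: X {3,4,5}->{3,4}; U {3,4,5}->{4,5}
So after constraint 3: D(X)={3,4}, size = 2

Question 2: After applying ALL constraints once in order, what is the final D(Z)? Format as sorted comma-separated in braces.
Answer: {2,4}

Derivation:
Constraint 1 (Z < U) on D(Z)={2,4,5} D(U)={2,3,4,5}: Z {2,4,5}->{2,4}; U {2,3,4,5}->{3,4,5}
Constraint 2 (Z < U) on D(Z)={2,4} D(U)={3,4,5}: no change
Constraint 3 (X < U) on D(X)={3,4,5} D(U)={3,4,5}: X {3,4,5}->{3,4}; U {3,4,5}->{4,5}
So after all 3 constraints: D(Z) = {2,4}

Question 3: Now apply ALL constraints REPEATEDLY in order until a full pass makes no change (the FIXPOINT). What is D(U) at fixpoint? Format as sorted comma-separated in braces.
Answer: {4,5}

Derivation:
pass 0 (initial): D(U)={2,3,4,5}
pass 1: U {2,3,4,5}->{4,5}; X {3,4,5}->{3,4}; Z {2,4,5}->{2,4}
pass 2: no change
Fixpoint after 2 passes: D(U) = {4,5}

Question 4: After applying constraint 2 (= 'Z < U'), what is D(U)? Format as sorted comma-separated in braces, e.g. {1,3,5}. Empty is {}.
Constraint 1 (Z < U) on D(Z)={2,4,5} D(U)={2,3,4,5}: Z {2,4,5}->{2,4}; U {2,3,4,5}->{3,4,5}
Constraint 2 (Z < U) on D(Z)={2,4} D(U)={3,4,5}: no change
So after constraint 2: D(U) = {3,4,5}

Answer: {3,4,5}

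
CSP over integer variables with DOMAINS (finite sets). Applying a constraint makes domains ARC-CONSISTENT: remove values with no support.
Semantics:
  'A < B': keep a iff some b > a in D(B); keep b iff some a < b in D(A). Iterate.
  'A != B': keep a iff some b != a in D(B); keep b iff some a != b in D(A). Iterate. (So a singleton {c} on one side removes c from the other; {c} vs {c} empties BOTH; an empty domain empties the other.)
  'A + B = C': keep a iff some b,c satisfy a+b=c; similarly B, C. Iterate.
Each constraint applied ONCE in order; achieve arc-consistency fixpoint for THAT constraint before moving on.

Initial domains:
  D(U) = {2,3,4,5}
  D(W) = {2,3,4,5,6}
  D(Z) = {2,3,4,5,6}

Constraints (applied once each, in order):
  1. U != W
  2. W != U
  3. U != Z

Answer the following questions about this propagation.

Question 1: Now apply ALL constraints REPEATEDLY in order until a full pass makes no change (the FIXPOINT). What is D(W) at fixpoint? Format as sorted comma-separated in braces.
Answer: {2,3,4,5,6}

Derivation:
pass 0 (initial): D(W)={2,3,4,5,6}
pass 1: no change
Fixpoint after 1 passes: D(W) = {2,3,4,5,6}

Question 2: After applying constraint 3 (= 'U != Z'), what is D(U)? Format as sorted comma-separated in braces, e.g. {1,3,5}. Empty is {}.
Constraint 1 (U != W) on D(U)={2,3,4,5} D(W)={2,3,4,5,6}: no change
Constraint 2 (W != U) on D(W)={2,3,4,5,6} D(U)={2,3,4,5}: no change
Constraint 3 (U != Z) on D(U)={2,3,4,5} D(Z)={2,3,4,5,6}: no change
So after constraint 3: D(U) = {2,3,4,5}

Answer: {2,3,4,5}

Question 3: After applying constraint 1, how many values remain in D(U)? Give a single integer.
Answer: 4

Derivation:
Constraint 1 (U != W) on D(U)={2,3,4,5} D(W)={2,3,4,5,6}: no change
So after constraint 1: D(U)={2,3,4,5}, size = 4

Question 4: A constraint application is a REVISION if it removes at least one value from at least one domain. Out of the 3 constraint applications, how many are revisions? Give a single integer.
Constraint 1 (U != W) on D(U)={2,3,4,5} D(W)={2,3,4,5,6}: no change => not a revision
Constraint 2 (W != U) on D(W)={2,3,4,5,6} D(U)={2,3,4,5}: no change => not a revision
Constraint 3 (U != Z) on D(U)={2,3,4,5} D(Z)={2,3,4,5,6}: no change => not a revision
Total revisions = 0

Answer: 0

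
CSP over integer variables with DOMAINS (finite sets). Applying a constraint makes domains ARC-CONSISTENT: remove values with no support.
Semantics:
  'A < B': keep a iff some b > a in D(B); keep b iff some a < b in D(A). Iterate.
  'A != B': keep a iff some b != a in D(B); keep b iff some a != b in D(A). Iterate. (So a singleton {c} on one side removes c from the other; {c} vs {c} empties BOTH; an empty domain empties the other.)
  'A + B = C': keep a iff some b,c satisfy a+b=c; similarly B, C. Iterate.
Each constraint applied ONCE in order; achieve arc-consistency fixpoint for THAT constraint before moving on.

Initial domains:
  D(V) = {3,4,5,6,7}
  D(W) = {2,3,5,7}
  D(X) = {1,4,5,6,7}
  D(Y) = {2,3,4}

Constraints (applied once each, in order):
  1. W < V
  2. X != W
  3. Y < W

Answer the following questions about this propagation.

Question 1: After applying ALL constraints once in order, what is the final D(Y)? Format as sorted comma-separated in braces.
Answer: {2,3,4}

Derivation:
Constraint 1 (W < V) on D(W)={2,3,5,7} D(V)={3,4,5,6,7}: W {2,3,5,7}->{2,3,5}
Constraint 2 (X != W) on D(X)={1,4,5,6,7} D(W)={2,3,5}: no change
Constraint 3 (Y < W) on D(Y)={2,3,4} D(W)={2,3,5}: W {2,3,5}->{3,5}
So after all 3 constraints: D(Y) = {2,3,4}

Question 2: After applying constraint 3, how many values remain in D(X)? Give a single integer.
Constraint 1 (W < V) on D(W)={2,3,5,7} D(V)={3,4,5,6,7}: W {2,3,5,7}->{2,3,5}
Constraint 2 (X != W) on D(X)={1,4,5,6,7} D(W)={2,3,5}: no change
Constraint 3 (Y < W) on D(Y)={2,3,4} D(W)={2,3,5}: W {2,3,5}->{3,5}
So after constraint 3: D(X)={1,4,5,6,7}, size = 5

Answer: 5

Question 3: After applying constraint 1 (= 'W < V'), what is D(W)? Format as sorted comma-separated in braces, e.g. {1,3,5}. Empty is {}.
Answer: {2,3,5}

Derivation:
Constraint 1 (W < V) on D(W)={2,3,5,7} D(V)={3,4,5,6,7}: W {2,3,5,7}->{2,3,5}
So after constraint 1: D(W) = {2,3,5}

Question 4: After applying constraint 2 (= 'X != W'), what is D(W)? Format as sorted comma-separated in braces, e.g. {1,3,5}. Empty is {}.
Answer: {2,3,5}

Derivation:
Constraint 1 (W < V) on D(W)={2,3,5,7} D(V)={3,4,5,6,7}: W {2,3,5,7}->{2,3,5}
Constraint 2 (X != W) on D(X)={1,4,5,6,7} D(W)={2,3,5}: no change
So after constraint 2: D(W) = {2,3,5}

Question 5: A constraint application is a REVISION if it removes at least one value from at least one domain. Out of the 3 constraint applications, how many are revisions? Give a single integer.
Constraint 1 (W < V) on D(W)={2,3,5,7} D(V)={3,4,5,6,7}: W {2,3,5,7}->{2,3,5} => REVISION
Constraint 2 (X != W) on D(X)={1,4,5,6,7} D(W)={2,3,5}: no change => not a revision
Constraint 3 (Y < W) on D(Y)={2,3,4} D(W)={2,3,5}: W {2,3,5}->{3,5} => REVISION
Total revisions = 2

Answer: 2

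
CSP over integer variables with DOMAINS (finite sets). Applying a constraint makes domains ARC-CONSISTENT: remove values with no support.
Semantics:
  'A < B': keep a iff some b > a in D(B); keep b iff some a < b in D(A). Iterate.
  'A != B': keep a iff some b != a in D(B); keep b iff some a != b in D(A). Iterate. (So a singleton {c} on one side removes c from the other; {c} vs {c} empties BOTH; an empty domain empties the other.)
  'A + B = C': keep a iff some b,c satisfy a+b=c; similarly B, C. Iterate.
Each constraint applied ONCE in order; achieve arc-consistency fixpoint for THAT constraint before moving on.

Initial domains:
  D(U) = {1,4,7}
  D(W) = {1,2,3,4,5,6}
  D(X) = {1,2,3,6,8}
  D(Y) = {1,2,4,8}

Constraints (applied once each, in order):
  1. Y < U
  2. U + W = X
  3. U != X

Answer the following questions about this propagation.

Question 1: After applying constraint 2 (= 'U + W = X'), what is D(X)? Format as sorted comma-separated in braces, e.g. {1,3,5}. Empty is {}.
Constraint 1 (Y < U) on D(Y)={1,2,4,8} D(U)={1,4,7}: Y {1,2,4,8}->{1,2,4}; U {1,4,7}->{4,7}
Constraint 2 (U + W = X) on D(U)={4,7} D(W)={1,2,3,4,5,6} D(X)={1,2,3,6,8}: W {1,2,3,4,5,6}->{1,2,4}; X {1,2,3,6,8}->{6,8}
So after constraint 2: D(X) = {6,8}

Answer: {6,8}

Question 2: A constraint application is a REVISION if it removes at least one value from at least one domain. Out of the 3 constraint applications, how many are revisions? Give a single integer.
Answer: 2

Derivation:
Constraint 1 (Y < U) on D(Y)={1,2,4,8} D(U)={1,4,7}: Y {1,2,4,8}->{1,2,4}; U {1,4,7}->{4,7} => REVISION
Constraint 2 (U + W = X) on D(U)={4,7} D(W)={1,2,3,4,5,6} D(X)={1,2,3,6,8}: W {1,2,3,4,5,6}->{1,2,4}; X {1,2,3,6,8}->{6,8} => REVISION
Constraint 3 (U != X) on D(U)={4,7} D(X)={6,8}: no change => not a revision
Total revisions = 2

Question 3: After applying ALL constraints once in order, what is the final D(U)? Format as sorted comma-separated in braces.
Constraint 1 (Y < U) on D(Y)={1,2,4,8} D(U)={1,4,7}: Y {1,2,4,8}->{1,2,4}; U {1,4,7}->{4,7}
Constraint 2 (U + W = X) on D(U)={4,7} D(W)={1,2,3,4,5,6} D(X)={1,2,3,6,8}: W {1,2,3,4,5,6}->{1,2,4}; X {1,2,3,6,8}->{6,8}
Constraint 3 (U != X) on D(U)={4,7} D(X)={6,8}: no change
So after all 3 constraints: D(U) = {4,7}

Answer: {4,7}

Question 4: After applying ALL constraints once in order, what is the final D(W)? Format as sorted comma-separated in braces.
Answer: {1,2,4}

Derivation:
Constraint 1 (Y < U) on D(Y)={1,2,4,8} D(U)={1,4,7}: Y {1,2,4,8}->{1,2,4}; U {1,4,7}->{4,7}
Constraint 2 (U + W = X) on D(U)={4,7} D(W)={1,2,3,4,5,6} D(X)={1,2,3,6,8}: W {1,2,3,4,5,6}->{1,2,4}; X {1,2,3,6,8}->{6,8}
Constraint 3 (U != X) on D(U)={4,7} D(X)={6,8}: no change
So after all 3 constraints: D(W) = {1,2,4}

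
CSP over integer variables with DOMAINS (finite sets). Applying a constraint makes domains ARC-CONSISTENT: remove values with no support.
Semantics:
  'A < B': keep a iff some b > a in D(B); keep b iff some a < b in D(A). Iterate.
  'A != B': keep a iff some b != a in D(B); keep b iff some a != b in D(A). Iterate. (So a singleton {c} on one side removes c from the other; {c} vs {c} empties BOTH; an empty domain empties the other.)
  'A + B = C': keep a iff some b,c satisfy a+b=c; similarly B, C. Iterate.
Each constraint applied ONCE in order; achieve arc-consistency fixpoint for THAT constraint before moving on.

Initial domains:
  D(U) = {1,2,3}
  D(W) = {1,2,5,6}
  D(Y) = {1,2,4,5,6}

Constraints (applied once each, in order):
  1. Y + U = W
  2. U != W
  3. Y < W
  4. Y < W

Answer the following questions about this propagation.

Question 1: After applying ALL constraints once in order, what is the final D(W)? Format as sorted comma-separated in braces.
Constraint 1 (Y + U = W) on D(Y)={1,2,4,5,6} D(U)={1,2,3} D(W)={1,2,5,6}: Y {1,2,4,5,6}->{1,2,4,5}; W {1,2,5,6}->{2,5,6}
Constraint 2 (U != W) on D(U)={1,2,3} D(W)={2,5,6}: no change
Constraint 3 (Y < W) on D(Y)={1,2,4,5} D(W)={2,5,6}: no change
Constraint 4 (Y < W) on D(Y)={1,2,4,5} D(W)={2,5,6}: no change
So after all 4 constraints: D(W) = {2,5,6}

Answer: {2,5,6}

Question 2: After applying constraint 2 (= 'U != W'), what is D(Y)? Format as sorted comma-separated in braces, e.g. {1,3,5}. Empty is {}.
Answer: {1,2,4,5}

Derivation:
Constraint 1 (Y + U = W) on D(Y)={1,2,4,5,6} D(U)={1,2,3} D(W)={1,2,5,6}: Y {1,2,4,5,6}->{1,2,4,5}; W {1,2,5,6}->{2,5,6}
Constraint 2 (U != W) on D(U)={1,2,3} D(W)={2,5,6}: no change
So after constraint 2: D(Y) = {1,2,4,5}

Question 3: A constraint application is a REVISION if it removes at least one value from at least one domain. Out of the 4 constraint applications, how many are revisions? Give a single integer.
Constraint 1 (Y + U = W) on D(Y)={1,2,4,5,6} D(U)={1,2,3} D(W)={1,2,5,6}: Y {1,2,4,5,6}->{1,2,4,5}; W {1,2,5,6}->{2,5,6} => REVISION
Constraint 2 (U != W) on D(U)={1,2,3} D(W)={2,5,6}: no change => not a revision
Constraint 3 (Y < W) on D(Y)={1,2,4,5} D(W)={2,5,6}: no change => not a revision
Constraint 4 (Y < W) on D(Y)={1,2,4,5} D(W)={2,5,6}: no change => not a revision
Total revisions = 1

Answer: 1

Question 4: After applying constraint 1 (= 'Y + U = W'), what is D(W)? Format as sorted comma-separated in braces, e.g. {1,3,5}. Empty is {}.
Constraint 1 (Y + U = W) on D(Y)={1,2,4,5,6} D(U)={1,2,3} D(W)={1,2,5,6}: Y {1,2,4,5,6}->{1,2,4,5}; W {1,2,5,6}->{2,5,6}
So after constraint 1: D(W) = {2,5,6}

Answer: {2,5,6}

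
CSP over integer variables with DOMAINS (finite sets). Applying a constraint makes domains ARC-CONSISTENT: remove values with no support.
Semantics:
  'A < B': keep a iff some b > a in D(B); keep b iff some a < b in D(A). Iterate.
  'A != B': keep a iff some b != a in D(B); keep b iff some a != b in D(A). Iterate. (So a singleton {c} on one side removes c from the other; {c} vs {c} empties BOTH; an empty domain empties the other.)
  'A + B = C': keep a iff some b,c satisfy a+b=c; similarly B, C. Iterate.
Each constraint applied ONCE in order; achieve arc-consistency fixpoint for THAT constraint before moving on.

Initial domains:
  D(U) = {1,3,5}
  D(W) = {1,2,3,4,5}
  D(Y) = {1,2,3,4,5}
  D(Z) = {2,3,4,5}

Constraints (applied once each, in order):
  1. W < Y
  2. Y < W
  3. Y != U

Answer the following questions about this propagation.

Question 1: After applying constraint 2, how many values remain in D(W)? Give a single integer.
Answer: 2

Derivation:
Constraint 1 (W < Y) on D(W)={1,2,3,4,5} D(Y)={1,2,3,4,5}: W {1,2,3,4,5}->{1,2,3,4}; Y {1,2,3,4,5}->{2,3,4,5}
Constraint 2 (Y < W) on D(Y)={2,3,4,5} D(W)={1,2,3,4}: Y {2,3,4,5}->{2,3}; W {1,2,3,4}->{3,4}
So after constraint 2: D(W)={3,4}, size = 2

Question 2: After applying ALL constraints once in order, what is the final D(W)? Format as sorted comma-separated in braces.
Answer: {3,4}

Derivation:
Constraint 1 (W < Y) on D(W)={1,2,3,4,5} D(Y)={1,2,3,4,5}: W {1,2,3,4,5}->{1,2,3,4}; Y {1,2,3,4,5}->{2,3,4,5}
Constraint 2 (Y < W) on D(Y)={2,3,4,5} D(W)={1,2,3,4}: Y {2,3,4,5}->{2,3}; W {1,2,3,4}->{3,4}
Constraint 3 (Y != U) on D(Y)={2,3} D(U)={1,3,5}: no change
So after all 3 constraints: D(W) = {3,4}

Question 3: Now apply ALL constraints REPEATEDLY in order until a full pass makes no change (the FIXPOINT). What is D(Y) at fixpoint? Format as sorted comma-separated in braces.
Answer: {}

Derivation:
pass 0 (initial): D(Y)={1,2,3,4,5}
pass 1: W {1,2,3,4,5}->{3,4}; Y {1,2,3,4,5}->{2,3}
pass 2: U {1,3,5}->{}; W {3,4}->{}; Y {2,3}->{}
pass 3: no change
Fixpoint after 3 passes: D(Y) = {}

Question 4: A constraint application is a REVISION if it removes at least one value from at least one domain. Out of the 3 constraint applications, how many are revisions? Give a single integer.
Constraint 1 (W < Y) on D(W)={1,2,3,4,5} D(Y)={1,2,3,4,5}: W {1,2,3,4,5}->{1,2,3,4}; Y {1,2,3,4,5}->{2,3,4,5} => REVISION
Constraint 2 (Y < W) on D(Y)={2,3,4,5} D(W)={1,2,3,4}: Y {2,3,4,5}->{2,3}; W {1,2,3,4}->{3,4} => REVISION
Constraint 3 (Y != U) on D(Y)={2,3} D(U)={1,3,5}: no change => not a revision
Total revisions = 2

Answer: 2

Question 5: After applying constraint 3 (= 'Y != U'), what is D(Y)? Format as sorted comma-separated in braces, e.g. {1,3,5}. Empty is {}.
Constraint 1 (W < Y) on D(W)={1,2,3,4,5} D(Y)={1,2,3,4,5}: W {1,2,3,4,5}->{1,2,3,4}; Y {1,2,3,4,5}->{2,3,4,5}
Constraint 2 (Y < W) on D(Y)={2,3,4,5} D(W)={1,2,3,4}: Y {2,3,4,5}->{2,3}; W {1,2,3,4}->{3,4}
Constraint 3 (Y != U) on D(Y)={2,3} D(U)={1,3,5}: no change
So after constraint 3: D(Y) = {2,3}

Answer: {2,3}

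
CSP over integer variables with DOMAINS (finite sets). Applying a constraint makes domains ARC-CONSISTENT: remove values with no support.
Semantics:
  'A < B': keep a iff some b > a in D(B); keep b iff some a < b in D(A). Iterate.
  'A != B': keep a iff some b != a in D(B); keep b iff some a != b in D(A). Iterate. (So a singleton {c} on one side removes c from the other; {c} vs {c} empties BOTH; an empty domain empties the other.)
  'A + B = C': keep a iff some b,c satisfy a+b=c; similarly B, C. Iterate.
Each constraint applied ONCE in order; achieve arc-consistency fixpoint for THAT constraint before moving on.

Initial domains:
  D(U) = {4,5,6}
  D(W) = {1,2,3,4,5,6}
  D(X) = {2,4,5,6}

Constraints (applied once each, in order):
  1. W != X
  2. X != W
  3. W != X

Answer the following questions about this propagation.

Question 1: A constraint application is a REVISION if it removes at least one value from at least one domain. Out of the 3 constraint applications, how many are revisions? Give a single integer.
Constraint 1 (W != X) on D(W)={1,2,3,4,5,6} D(X)={2,4,5,6}: no change => not a revision
Constraint 2 (X != W) on D(X)={2,4,5,6} D(W)={1,2,3,4,5,6}: no change => not a revision
Constraint 3 (W != X) on D(W)={1,2,3,4,5,6} D(X)={2,4,5,6}: no change => not a revision
Total revisions = 0

Answer: 0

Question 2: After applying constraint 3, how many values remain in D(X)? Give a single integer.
Constraint 1 (W != X) on D(W)={1,2,3,4,5,6} D(X)={2,4,5,6}: no change
Constraint 2 (X != W) on D(X)={2,4,5,6} D(W)={1,2,3,4,5,6}: no change
Constraint 3 (W != X) on D(W)={1,2,3,4,5,6} D(X)={2,4,5,6}: no change
So after constraint 3: D(X)={2,4,5,6}, size = 4

Answer: 4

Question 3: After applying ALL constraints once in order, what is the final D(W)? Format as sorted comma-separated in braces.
Constraint 1 (W != X) on D(W)={1,2,3,4,5,6} D(X)={2,4,5,6}: no change
Constraint 2 (X != W) on D(X)={2,4,5,6} D(W)={1,2,3,4,5,6}: no change
Constraint 3 (W != X) on D(W)={1,2,3,4,5,6} D(X)={2,4,5,6}: no change
So after all 3 constraints: D(W) = {1,2,3,4,5,6}

Answer: {1,2,3,4,5,6}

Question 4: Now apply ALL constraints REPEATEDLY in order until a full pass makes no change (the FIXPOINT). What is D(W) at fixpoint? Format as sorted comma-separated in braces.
pass 0 (initial): D(W)={1,2,3,4,5,6}
pass 1: no change
Fixpoint after 1 passes: D(W) = {1,2,3,4,5,6}

Answer: {1,2,3,4,5,6}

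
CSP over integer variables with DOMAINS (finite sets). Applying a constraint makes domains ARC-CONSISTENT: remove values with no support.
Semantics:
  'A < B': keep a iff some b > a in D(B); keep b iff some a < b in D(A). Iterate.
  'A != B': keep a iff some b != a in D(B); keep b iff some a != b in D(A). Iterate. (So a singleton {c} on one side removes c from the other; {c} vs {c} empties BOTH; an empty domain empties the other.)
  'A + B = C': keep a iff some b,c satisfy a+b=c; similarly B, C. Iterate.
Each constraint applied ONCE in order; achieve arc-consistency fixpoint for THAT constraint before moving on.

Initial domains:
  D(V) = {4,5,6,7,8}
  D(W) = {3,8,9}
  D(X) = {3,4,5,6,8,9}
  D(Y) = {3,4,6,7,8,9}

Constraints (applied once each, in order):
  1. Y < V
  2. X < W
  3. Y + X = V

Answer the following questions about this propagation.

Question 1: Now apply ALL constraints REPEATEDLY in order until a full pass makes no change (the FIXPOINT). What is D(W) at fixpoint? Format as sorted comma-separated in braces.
Answer: {8,9}

Derivation:
pass 0 (initial): D(W)={3,8,9}
pass 1: V {4,5,6,7,8}->{6,7,8}; W {3,8,9}->{8,9}; X {3,4,5,6,8,9}->{3,4,5}; Y {3,4,6,7,8,9}->{3,4}
pass 2: no change
Fixpoint after 2 passes: D(W) = {8,9}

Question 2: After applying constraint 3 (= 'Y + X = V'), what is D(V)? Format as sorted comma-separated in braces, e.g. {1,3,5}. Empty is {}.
Constraint 1 (Y < V) on D(Y)={3,4,6,7,8,9} D(V)={4,5,6,7,8}: Y {3,4,6,7,8,9}->{3,4,6,7}
Constraint 2 (X < W) on D(X)={3,4,5,6,8,9} D(W)={3,8,9}: X {3,4,5,6,8,9}->{3,4,5,6,8}; W {3,8,9}->{8,9}
Constraint 3 (Y + X = V) on D(Y)={3,4,6,7} D(X)={3,4,5,6,8} D(V)={4,5,6,7,8}: Y {3,4,6,7}->{3,4}; X {3,4,5,6,8}->{3,4,5}; V {4,5,6,7,8}->{6,7,8}
So after constraint 3: D(V) = {6,7,8}

Answer: {6,7,8}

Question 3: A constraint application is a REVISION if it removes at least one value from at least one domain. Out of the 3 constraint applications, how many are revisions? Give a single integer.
Constraint 1 (Y < V) on D(Y)={3,4,6,7,8,9} D(V)={4,5,6,7,8}: Y {3,4,6,7,8,9}->{3,4,6,7} => REVISION
Constraint 2 (X < W) on D(X)={3,4,5,6,8,9} D(W)={3,8,9}: X {3,4,5,6,8,9}->{3,4,5,6,8}; W {3,8,9}->{8,9} => REVISION
Constraint 3 (Y + X = V) on D(Y)={3,4,6,7} D(X)={3,4,5,6,8} D(V)={4,5,6,7,8}: Y {3,4,6,7}->{3,4}; X {3,4,5,6,8}->{3,4,5}; V {4,5,6,7,8}->{6,7,8} => REVISION
Total revisions = 3

Answer: 3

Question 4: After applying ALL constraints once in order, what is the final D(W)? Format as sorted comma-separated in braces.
Constraint 1 (Y < V) on D(Y)={3,4,6,7,8,9} D(V)={4,5,6,7,8}: Y {3,4,6,7,8,9}->{3,4,6,7}
Constraint 2 (X < W) on D(X)={3,4,5,6,8,9} D(W)={3,8,9}: X {3,4,5,6,8,9}->{3,4,5,6,8}; W {3,8,9}->{8,9}
Constraint 3 (Y + X = V) on D(Y)={3,4,6,7} D(X)={3,4,5,6,8} D(V)={4,5,6,7,8}: Y {3,4,6,7}->{3,4}; X {3,4,5,6,8}->{3,4,5}; V {4,5,6,7,8}->{6,7,8}
So after all 3 constraints: D(W) = {8,9}

Answer: {8,9}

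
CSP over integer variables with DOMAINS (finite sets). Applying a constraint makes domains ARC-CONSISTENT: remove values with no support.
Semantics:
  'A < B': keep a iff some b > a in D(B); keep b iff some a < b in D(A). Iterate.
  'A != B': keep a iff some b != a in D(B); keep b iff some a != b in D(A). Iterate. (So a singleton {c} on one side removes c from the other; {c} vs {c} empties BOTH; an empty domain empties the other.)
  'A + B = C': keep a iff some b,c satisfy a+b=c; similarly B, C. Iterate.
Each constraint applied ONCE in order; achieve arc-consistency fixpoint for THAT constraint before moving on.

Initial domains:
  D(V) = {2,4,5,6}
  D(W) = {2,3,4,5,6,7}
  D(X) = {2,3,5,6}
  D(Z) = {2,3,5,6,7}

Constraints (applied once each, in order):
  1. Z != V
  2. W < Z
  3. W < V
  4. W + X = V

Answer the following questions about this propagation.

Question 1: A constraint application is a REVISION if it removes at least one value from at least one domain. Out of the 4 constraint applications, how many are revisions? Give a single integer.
Answer: 3

Derivation:
Constraint 1 (Z != V) on D(Z)={2,3,5,6,7} D(V)={2,4,5,6}: no change => not a revision
Constraint 2 (W < Z) on D(W)={2,3,4,5,6,7} D(Z)={2,3,5,6,7}: W {2,3,4,5,6,7}->{2,3,4,5,6}; Z {2,3,5,6,7}->{3,5,6,7} => REVISION
Constraint 3 (W < V) on D(W)={2,3,4,5,6} D(V)={2,4,5,6}: W {2,3,4,5,6}->{2,3,4,5}; V {2,4,5,6}->{4,5,6} => REVISION
Constraint 4 (W + X = V) on D(W)={2,3,4,5} D(X)={2,3,5,6} D(V)={4,5,6}: W {2,3,4,5}->{2,3,4}; X {2,3,5,6}->{2,3} => REVISION
Total revisions = 3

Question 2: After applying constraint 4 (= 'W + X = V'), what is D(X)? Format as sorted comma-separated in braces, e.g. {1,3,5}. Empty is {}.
Constraint 1 (Z != V) on D(Z)={2,3,5,6,7} D(V)={2,4,5,6}: no change
Constraint 2 (W < Z) on D(W)={2,3,4,5,6,7} D(Z)={2,3,5,6,7}: W {2,3,4,5,6,7}->{2,3,4,5,6}; Z {2,3,5,6,7}->{3,5,6,7}
Constraint 3 (W < V) on D(W)={2,3,4,5,6} D(V)={2,4,5,6}: W {2,3,4,5,6}->{2,3,4,5}; V {2,4,5,6}->{4,5,6}
Constraint 4 (W + X = V) on D(W)={2,3,4,5} D(X)={2,3,5,6} D(V)={4,5,6}: W {2,3,4,5}->{2,3,4}; X {2,3,5,6}->{2,3}
So after constraint 4: D(X) = {2,3}

Answer: {2,3}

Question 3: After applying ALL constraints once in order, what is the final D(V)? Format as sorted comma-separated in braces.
Answer: {4,5,6}

Derivation:
Constraint 1 (Z != V) on D(Z)={2,3,5,6,7} D(V)={2,4,5,6}: no change
Constraint 2 (W < Z) on D(W)={2,3,4,5,6,7} D(Z)={2,3,5,6,7}: W {2,3,4,5,6,7}->{2,3,4,5,6}; Z {2,3,5,6,7}->{3,5,6,7}
Constraint 3 (W < V) on D(W)={2,3,4,5,6} D(V)={2,4,5,6}: W {2,3,4,5,6}->{2,3,4,5}; V {2,4,5,6}->{4,5,6}
Constraint 4 (W + X = V) on D(W)={2,3,4,5} D(X)={2,3,5,6} D(V)={4,5,6}: W {2,3,4,5}->{2,3,4}; X {2,3,5,6}->{2,3}
So after all 4 constraints: D(V) = {4,5,6}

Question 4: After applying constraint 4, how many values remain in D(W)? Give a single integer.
Constraint 1 (Z != V) on D(Z)={2,3,5,6,7} D(V)={2,4,5,6}: no change
Constraint 2 (W < Z) on D(W)={2,3,4,5,6,7} D(Z)={2,3,5,6,7}: W {2,3,4,5,6,7}->{2,3,4,5,6}; Z {2,3,5,6,7}->{3,5,6,7}
Constraint 3 (W < V) on D(W)={2,3,4,5,6} D(V)={2,4,5,6}: W {2,3,4,5,6}->{2,3,4,5}; V {2,4,5,6}->{4,5,6}
Constraint 4 (W + X = V) on D(W)={2,3,4,5} D(X)={2,3,5,6} D(V)={4,5,6}: W {2,3,4,5}->{2,3,4}; X {2,3,5,6}->{2,3}
So after constraint 4: D(W)={2,3,4}, size = 3

Answer: 3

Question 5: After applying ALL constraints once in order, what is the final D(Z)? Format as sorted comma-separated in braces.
Answer: {3,5,6,7}

Derivation:
Constraint 1 (Z != V) on D(Z)={2,3,5,6,7} D(V)={2,4,5,6}: no change
Constraint 2 (W < Z) on D(W)={2,3,4,5,6,7} D(Z)={2,3,5,6,7}: W {2,3,4,5,6,7}->{2,3,4,5,6}; Z {2,3,5,6,7}->{3,5,6,7}
Constraint 3 (W < V) on D(W)={2,3,4,5,6} D(V)={2,4,5,6}: W {2,3,4,5,6}->{2,3,4,5}; V {2,4,5,6}->{4,5,6}
Constraint 4 (W + X = V) on D(W)={2,3,4,5} D(X)={2,3,5,6} D(V)={4,5,6}: W {2,3,4,5}->{2,3,4}; X {2,3,5,6}->{2,3}
So after all 4 constraints: D(Z) = {3,5,6,7}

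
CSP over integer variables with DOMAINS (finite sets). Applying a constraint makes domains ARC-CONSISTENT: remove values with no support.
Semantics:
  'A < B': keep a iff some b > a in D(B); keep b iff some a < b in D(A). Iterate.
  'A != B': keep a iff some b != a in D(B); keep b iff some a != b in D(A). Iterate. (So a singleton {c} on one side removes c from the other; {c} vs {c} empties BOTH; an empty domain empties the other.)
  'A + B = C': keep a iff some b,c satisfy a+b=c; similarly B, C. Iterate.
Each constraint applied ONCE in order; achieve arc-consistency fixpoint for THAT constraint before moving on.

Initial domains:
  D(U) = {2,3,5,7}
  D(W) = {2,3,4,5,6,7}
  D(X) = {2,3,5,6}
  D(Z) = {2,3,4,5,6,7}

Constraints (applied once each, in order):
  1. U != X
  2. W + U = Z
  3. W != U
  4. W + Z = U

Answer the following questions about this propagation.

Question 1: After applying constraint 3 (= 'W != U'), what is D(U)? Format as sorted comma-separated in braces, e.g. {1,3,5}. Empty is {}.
Answer: {2,3,5}

Derivation:
Constraint 1 (U != X) on D(U)={2,3,5,7} D(X)={2,3,5,6}: no change
Constraint 2 (W + U = Z) on D(W)={2,3,4,5,6,7} D(U)={2,3,5,7} D(Z)={2,3,4,5,6,7}: W {2,3,4,5,6,7}->{2,3,4,5}; U {2,3,5,7}->{2,3,5}; Z {2,3,4,5,6,7}->{4,5,6,7}
Constraint 3 (W != U) on D(W)={2,3,4,5} D(U)={2,3,5}: no change
So after constraint 3: D(U) = {2,3,5}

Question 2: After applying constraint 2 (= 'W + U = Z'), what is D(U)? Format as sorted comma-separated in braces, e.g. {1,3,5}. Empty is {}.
Answer: {2,3,5}

Derivation:
Constraint 1 (U != X) on D(U)={2,3,5,7} D(X)={2,3,5,6}: no change
Constraint 2 (W + U = Z) on D(W)={2,3,4,5,6,7} D(U)={2,3,5,7} D(Z)={2,3,4,5,6,7}: W {2,3,4,5,6,7}->{2,3,4,5}; U {2,3,5,7}->{2,3,5}; Z {2,3,4,5,6,7}->{4,5,6,7}
So after constraint 2: D(U) = {2,3,5}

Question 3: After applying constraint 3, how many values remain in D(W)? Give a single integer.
Answer: 4

Derivation:
Constraint 1 (U != X) on D(U)={2,3,5,7} D(X)={2,3,5,6}: no change
Constraint 2 (W + U = Z) on D(W)={2,3,4,5,6,7} D(U)={2,3,5,7} D(Z)={2,3,4,5,6,7}: W {2,3,4,5,6,7}->{2,3,4,5}; U {2,3,5,7}->{2,3,5}; Z {2,3,4,5,6,7}->{4,5,6,7}
Constraint 3 (W != U) on D(W)={2,3,4,5} D(U)={2,3,5}: no change
So after constraint 3: D(W)={2,3,4,5}, size = 4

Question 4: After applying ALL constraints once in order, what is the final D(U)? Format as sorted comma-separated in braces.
Answer: {}

Derivation:
Constraint 1 (U != X) on D(U)={2,3,5,7} D(X)={2,3,5,6}: no change
Constraint 2 (W + U = Z) on D(W)={2,3,4,5,6,7} D(U)={2,3,5,7} D(Z)={2,3,4,5,6,7}: W {2,3,4,5,6,7}->{2,3,4,5}; U {2,3,5,7}->{2,3,5}; Z {2,3,4,5,6,7}->{4,5,6,7}
Constraint 3 (W != U) on D(W)={2,3,4,5} D(U)={2,3,5}: no change
Constraint 4 (W + Z = U) on D(W)={2,3,4,5} D(Z)={4,5,6,7} D(U)={2,3,5}: W {2,3,4,5}->{}; Z {4,5,6,7}->{}; U {2,3,5}->{}
So after all 4 constraints: D(U) = {}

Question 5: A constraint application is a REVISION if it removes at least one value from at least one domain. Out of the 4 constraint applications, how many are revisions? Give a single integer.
Constraint 1 (U != X) on D(U)={2,3,5,7} D(X)={2,3,5,6}: no change => not a revision
Constraint 2 (W + U = Z) on D(W)={2,3,4,5,6,7} D(U)={2,3,5,7} D(Z)={2,3,4,5,6,7}: W {2,3,4,5,6,7}->{2,3,4,5}; U {2,3,5,7}->{2,3,5}; Z {2,3,4,5,6,7}->{4,5,6,7} => REVISION
Constraint 3 (W != U) on D(W)={2,3,4,5} D(U)={2,3,5}: no change => not a revision
Constraint 4 (W + Z = U) on D(W)={2,3,4,5} D(Z)={4,5,6,7} D(U)={2,3,5}: W {2,3,4,5}->{}; Z {4,5,6,7}->{}; U {2,3,5}->{} => REVISION
Total revisions = 2

Answer: 2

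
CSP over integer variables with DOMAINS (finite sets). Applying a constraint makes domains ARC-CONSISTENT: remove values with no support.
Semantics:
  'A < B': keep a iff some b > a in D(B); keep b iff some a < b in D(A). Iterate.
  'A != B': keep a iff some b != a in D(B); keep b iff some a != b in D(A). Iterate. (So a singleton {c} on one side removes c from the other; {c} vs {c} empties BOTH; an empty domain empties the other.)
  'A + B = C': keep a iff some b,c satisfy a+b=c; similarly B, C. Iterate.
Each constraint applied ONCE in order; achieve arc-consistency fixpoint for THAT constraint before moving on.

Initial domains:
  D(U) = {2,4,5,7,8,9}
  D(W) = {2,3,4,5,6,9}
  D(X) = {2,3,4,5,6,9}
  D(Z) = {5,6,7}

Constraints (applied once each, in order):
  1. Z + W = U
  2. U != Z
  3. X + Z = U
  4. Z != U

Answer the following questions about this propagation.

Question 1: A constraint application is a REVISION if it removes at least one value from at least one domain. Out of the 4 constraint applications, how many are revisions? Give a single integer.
Constraint 1 (Z + W = U) on D(Z)={5,6,7} D(W)={2,3,4,5,6,9} D(U)={2,4,5,7,8,9}: W {2,3,4,5,6,9}->{2,3,4}; U {2,4,5,7,8,9}->{7,8,9} => REVISION
Constraint 2 (U != Z) on D(U)={7,8,9} D(Z)={5,6,7}: no change => not a revision
Constraint 3 (X + Z = U) on D(X)={2,3,4,5,6,9} D(Z)={5,6,7} D(U)={7,8,9}: X {2,3,4,5,6,9}->{2,3,4} => REVISION
Constraint 4 (Z != U) on D(Z)={5,6,7} D(U)={7,8,9}: no change => not a revision
Total revisions = 2

Answer: 2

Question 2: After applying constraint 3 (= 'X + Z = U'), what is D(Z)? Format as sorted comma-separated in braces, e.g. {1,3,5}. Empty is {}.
Answer: {5,6,7}

Derivation:
Constraint 1 (Z + W = U) on D(Z)={5,6,7} D(W)={2,3,4,5,6,9} D(U)={2,4,5,7,8,9}: W {2,3,4,5,6,9}->{2,3,4}; U {2,4,5,7,8,9}->{7,8,9}
Constraint 2 (U != Z) on D(U)={7,8,9} D(Z)={5,6,7}: no change
Constraint 3 (X + Z = U) on D(X)={2,3,4,5,6,9} D(Z)={5,6,7} D(U)={7,8,9}: X {2,3,4,5,6,9}->{2,3,4}
So after constraint 3: D(Z) = {5,6,7}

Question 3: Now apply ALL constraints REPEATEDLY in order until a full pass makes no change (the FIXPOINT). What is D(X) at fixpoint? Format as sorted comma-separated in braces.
Answer: {2,3,4}

Derivation:
pass 0 (initial): D(X)={2,3,4,5,6,9}
pass 1: U {2,4,5,7,8,9}->{7,8,9}; W {2,3,4,5,6,9}->{2,3,4}; X {2,3,4,5,6,9}->{2,3,4}
pass 2: no change
Fixpoint after 2 passes: D(X) = {2,3,4}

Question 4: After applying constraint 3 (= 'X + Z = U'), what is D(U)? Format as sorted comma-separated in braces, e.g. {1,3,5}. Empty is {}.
Answer: {7,8,9}

Derivation:
Constraint 1 (Z + W = U) on D(Z)={5,6,7} D(W)={2,3,4,5,6,9} D(U)={2,4,5,7,8,9}: W {2,3,4,5,6,9}->{2,3,4}; U {2,4,5,7,8,9}->{7,8,9}
Constraint 2 (U != Z) on D(U)={7,8,9} D(Z)={5,6,7}: no change
Constraint 3 (X + Z = U) on D(X)={2,3,4,5,6,9} D(Z)={5,6,7} D(U)={7,8,9}: X {2,3,4,5,6,9}->{2,3,4}
So after constraint 3: D(U) = {7,8,9}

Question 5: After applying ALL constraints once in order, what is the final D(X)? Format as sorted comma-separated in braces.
Answer: {2,3,4}

Derivation:
Constraint 1 (Z + W = U) on D(Z)={5,6,7} D(W)={2,3,4,5,6,9} D(U)={2,4,5,7,8,9}: W {2,3,4,5,6,9}->{2,3,4}; U {2,4,5,7,8,9}->{7,8,9}
Constraint 2 (U != Z) on D(U)={7,8,9} D(Z)={5,6,7}: no change
Constraint 3 (X + Z = U) on D(X)={2,3,4,5,6,9} D(Z)={5,6,7} D(U)={7,8,9}: X {2,3,4,5,6,9}->{2,3,4}
Constraint 4 (Z != U) on D(Z)={5,6,7} D(U)={7,8,9}: no change
So after all 4 constraints: D(X) = {2,3,4}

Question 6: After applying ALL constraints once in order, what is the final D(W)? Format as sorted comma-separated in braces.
Constraint 1 (Z + W = U) on D(Z)={5,6,7} D(W)={2,3,4,5,6,9} D(U)={2,4,5,7,8,9}: W {2,3,4,5,6,9}->{2,3,4}; U {2,4,5,7,8,9}->{7,8,9}
Constraint 2 (U != Z) on D(U)={7,8,9} D(Z)={5,6,7}: no change
Constraint 3 (X + Z = U) on D(X)={2,3,4,5,6,9} D(Z)={5,6,7} D(U)={7,8,9}: X {2,3,4,5,6,9}->{2,3,4}
Constraint 4 (Z != U) on D(Z)={5,6,7} D(U)={7,8,9}: no change
So after all 4 constraints: D(W) = {2,3,4}

Answer: {2,3,4}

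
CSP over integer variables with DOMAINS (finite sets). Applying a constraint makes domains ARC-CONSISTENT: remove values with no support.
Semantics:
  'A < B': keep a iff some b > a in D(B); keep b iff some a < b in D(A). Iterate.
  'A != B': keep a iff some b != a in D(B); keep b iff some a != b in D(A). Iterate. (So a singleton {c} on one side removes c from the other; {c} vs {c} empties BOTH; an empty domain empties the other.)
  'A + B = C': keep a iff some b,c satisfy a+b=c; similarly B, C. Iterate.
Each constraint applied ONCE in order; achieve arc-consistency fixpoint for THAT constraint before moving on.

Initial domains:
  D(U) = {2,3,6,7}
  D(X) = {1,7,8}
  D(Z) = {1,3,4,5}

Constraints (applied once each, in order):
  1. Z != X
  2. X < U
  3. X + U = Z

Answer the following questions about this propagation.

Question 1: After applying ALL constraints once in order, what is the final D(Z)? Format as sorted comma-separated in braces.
Constraint 1 (Z != X) on D(Z)={1,3,4,5} D(X)={1,7,8}: no change
Constraint 2 (X < U) on D(X)={1,7,8} D(U)={2,3,6,7}: X {1,7,8}->{1}
Constraint 3 (X + U = Z) on D(X)={1} D(U)={2,3,6,7} D(Z)={1,3,4,5}: U {2,3,6,7}->{2,3}; Z {1,3,4,5}->{3,4}
So after all 3 constraints: D(Z) = {3,4}

Answer: {3,4}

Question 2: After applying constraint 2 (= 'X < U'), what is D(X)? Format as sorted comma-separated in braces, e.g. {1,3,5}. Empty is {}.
Answer: {1}

Derivation:
Constraint 1 (Z != X) on D(Z)={1,3,4,5} D(X)={1,7,8}: no change
Constraint 2 (X < U) on D(X)={1,7,8} D(U)={2,3,6,7}: X {1,7,8}->{1}
So after constraint 2: D(X) = {1}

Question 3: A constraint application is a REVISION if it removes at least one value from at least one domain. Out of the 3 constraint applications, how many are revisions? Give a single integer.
Answer: 2

Derivation:
Constraint 1 (Z != X) on D(Z)={1,3,4,5} D(X)={1,7,8}: no change => not a revision
Constraint 2 (X < U) on D(X)={1,7,8} D(U)={2,3,6,7}: X {1,7,8}->{1} => REVISION
Constraint 3 (X + U = Z) on D(X)={1} D(U)={2,3,6,7} D(Z)={1,3,4,5}: U {2,3,6,7}->{2,3}; Z {1,3,4,5}->{3,4} => REVISION
Total revisions = 2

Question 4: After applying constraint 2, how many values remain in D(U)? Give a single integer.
Answer: 4

Derivation:
Constraint 1 (Z != X) on D(Z)={1,3,4,5} D(X)={1,7,8}: no change
Constraint 2 (X < U) on D(X)={1,7,8} D(U)={2,3,6,7}: X {1,7,8}->{1}
So after constraint 2: D(U)={2,3,6,7}, size = 4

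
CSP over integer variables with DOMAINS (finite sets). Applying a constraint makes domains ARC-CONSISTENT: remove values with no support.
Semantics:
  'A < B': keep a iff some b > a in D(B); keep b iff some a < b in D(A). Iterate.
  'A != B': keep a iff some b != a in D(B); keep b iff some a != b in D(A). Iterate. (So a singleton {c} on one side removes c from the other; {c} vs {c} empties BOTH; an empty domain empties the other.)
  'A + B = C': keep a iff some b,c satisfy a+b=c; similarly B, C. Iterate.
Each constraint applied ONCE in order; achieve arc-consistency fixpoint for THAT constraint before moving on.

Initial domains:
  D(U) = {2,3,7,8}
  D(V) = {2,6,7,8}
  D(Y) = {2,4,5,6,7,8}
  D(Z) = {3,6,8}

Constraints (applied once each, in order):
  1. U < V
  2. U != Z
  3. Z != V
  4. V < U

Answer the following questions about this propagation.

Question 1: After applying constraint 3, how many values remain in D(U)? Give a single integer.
Answer: 3

Derivation:
Constraint 1 (U < V) on D(U)={2,3,7,8} D(V)={2,6,7,8}: U {2,3,7,8}->{2,3,7}; V {2,6,7,8}->{6,7,8}
Constraint 2 (U != Z) on D(U)={2,3,7} D(Z)={3,6,8}: no change
Constraint 3 (Z != V) on D(Z)={3,6,8} D(V)={6,7,8}: no change
So after constraint 3: D(U)={2,3,7}, size = 3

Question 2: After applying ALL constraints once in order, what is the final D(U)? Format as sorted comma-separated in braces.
Answer: {7}

Derivation:
Constraint 1 (U < V) on D(U)={2,3,7,8} D(V)={2,6,7,8}: U {2,3,7,8}->{2,3,7}; V {2,6,7,8}->{6,7,8}
Constraint 2 (U != Z) on D(U)={2,3,7} D(Z)={3,6,8}: no change
Constraint 3 (Z != V) on D(Z)={3,6,8} D(V)={6,7,8}: no change
Constraint 4 (V < U) on D(V)={6,7,8} D(U)={2,3,7}: V {6,7,8}->{6}; U {2,3,7}->{7}
So after all 4 constraints: D(U) = {7}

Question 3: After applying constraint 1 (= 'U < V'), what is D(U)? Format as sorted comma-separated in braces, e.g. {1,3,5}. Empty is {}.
Answer: {2,3,7}

Derivation:
Constraint 1 (U < V) on D(U)={2,3,7,8} D(V)={2,6,7,8}: U {2,3,7,8}->{2,3,7}; V {2,6,7,8}->{6,7,8}
So after constraint 1: D(U) = {2,3,7}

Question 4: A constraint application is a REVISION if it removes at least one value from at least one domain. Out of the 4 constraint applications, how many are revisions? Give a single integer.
Constraint 1 (U < V) on D(U)={2,3,7,8} D(V)={2,6,7,8}: U {2,3,7,8}->{2,3,7}; V {2,6,7,8}->{6,7,8} => REVISION
Constraint 2 (U != Z) on D(U)={2,3,7} D(Z)={3,6,8}: no change => not a revision
Constraint 3 (Z != V) on D(Z)={3,6,8} D(V)={6,7,8}: no change => not a revision
Constraint 4 (V < U) on D(V)={6,7,8} D(U)={2,3,7}: V {6,7,8}->{6}; U {2,3,7}->{7} => REVISION
Total revisions = 2

Answer: 2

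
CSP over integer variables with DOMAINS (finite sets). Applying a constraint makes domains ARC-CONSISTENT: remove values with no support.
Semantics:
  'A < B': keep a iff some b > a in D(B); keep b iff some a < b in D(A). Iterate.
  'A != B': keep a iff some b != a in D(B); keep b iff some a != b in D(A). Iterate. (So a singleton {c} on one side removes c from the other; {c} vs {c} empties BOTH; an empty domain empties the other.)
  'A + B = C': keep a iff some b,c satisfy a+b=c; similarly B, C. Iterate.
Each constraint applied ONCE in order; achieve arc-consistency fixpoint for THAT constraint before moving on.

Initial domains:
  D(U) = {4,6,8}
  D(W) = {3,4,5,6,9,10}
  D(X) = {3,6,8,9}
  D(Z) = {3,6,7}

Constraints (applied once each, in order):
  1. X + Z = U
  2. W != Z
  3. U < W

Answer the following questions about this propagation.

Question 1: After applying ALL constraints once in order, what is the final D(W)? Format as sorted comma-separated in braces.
Answer: {9,10}

Derivation:
Constraint 1 (X + Z = U) on D(X)={3,6,8,9} D(Z)={3,6,7} D(U)={4,6,8}: X {3,6,8,9}->{3}; Z {3,6,7}->{3}; U {4,6,8}->{6}
Constraint 2 (W != Z) on D(W)={3,4,5,6,9,10} D(Z)={3}: W {3,4,5,6,9,10}->{4,5,6,9,10}
Constraint 3 (U < W) on D(U)={6} D(W)={4,5,6,9,10}: W {4,5,6,9,10}->{9,10}
So after all 3 constraints: D(W) = {9,10}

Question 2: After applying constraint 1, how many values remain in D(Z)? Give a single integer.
Constraint 1 (X + Z = U) on D(X)={3,6,8,9} D(Z)={3,6,7} D(U)={4,6,8}: X {3,6,8,9}->{3}; Z {3,6,7}->{3}; U {4,6,8}->{6}
So after constraint 1: D(Z)={3}, size = 1

Answer: 1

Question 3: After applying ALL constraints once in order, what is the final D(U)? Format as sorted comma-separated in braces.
Constraint 1 (X + Z = U) on D(X)={3,6,8,9} D(Z)={3,6,7} D(U)={4,6,8}: X {3,6,8,9}->{3}; Z {3,6,7}->{3}; U {4,6,8}->{6}
Constraint 2 (W != Z) on D(W)={3,4,5,6,9,10} D(Z)={3}: W {3,4,5,6,9,10}->{4,5,6,9,10}
Constraint 3 (U < W) on D(U)={6} D(W)={4,5,6,9,10}: W {4,5,6,9,10}->{9,10}
So after all 3 constraints: D(U) = {6}

Answer: {6}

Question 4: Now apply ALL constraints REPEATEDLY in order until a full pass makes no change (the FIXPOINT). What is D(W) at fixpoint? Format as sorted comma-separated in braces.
pass 0 (initial): D(W)={3,4,5,6,9,10}
pass 1: U {4,6,8}->{6}; W {3,4,5,6,9,10}->{9,10}; X {3,6,8,9}->{3}; Z {3,6,7}->{3}
pass 2: no change
Fixpoint after 2 passes: D(W) = {9,10}

Answer: {9,10}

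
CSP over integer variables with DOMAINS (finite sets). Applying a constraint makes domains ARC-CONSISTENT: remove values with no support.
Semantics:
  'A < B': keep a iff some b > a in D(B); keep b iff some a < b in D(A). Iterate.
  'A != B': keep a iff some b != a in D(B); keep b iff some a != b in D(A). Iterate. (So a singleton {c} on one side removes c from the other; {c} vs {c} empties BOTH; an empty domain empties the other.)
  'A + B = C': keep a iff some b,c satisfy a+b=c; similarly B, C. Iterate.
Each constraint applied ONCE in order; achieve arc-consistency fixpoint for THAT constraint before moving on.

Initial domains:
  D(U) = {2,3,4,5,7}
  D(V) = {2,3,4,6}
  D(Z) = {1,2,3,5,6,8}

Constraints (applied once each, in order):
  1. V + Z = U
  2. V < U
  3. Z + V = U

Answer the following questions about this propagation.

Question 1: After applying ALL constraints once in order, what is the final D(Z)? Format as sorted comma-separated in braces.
Constraint 1 (V + Z = U) on D(V)={2,3,4,6} D(Z)={1,2,3,5,6,8} D(U)={2,3,4,5,7}: Z {1,2,3,5,6,8}->{1,2,3,5}; U {2,3,4,5,7}->{3,4,5,7}
Constraint 2 (V < U) on D(V)={2,3,4,6} D(U)={3,4,5,7}: no change
Constraint 3 (Z + V = U) on D(Z)={1,2,3,5} D(V)={2,3,4,6} D(U)={3,4,5,7}: no change
So after all 3 constraints: D(Z) = {1,2,3,5}

Answer: {1,2,3,5}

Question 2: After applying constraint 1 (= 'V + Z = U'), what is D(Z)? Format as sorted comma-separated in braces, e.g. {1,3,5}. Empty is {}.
Answer: {1,2,3,5}

Derivation:
Constraint 1 (V + Z = U) on D(V)={2,3,4,6} D(Z)={1,2,3,5,6,8} D(U)={2,3,4,5,7}: Z {1,2,3,5,6,8}->{1,2,3,5}; U {2,3,4,5,7}->{3,4,5,7}
So after constraint 1: D(Z) = {1,2,3,5}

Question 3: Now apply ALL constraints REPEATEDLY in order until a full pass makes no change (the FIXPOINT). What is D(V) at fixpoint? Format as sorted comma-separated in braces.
pass 0 (initial): D(V)={2,3,4,6}
pass 1: U {2,3,4,5,7}->{3,4,5,7}; Z {1,2,3,5,6,8}->{1,2,3,5}
pass 2: no change
Fixpoint after 2 passes: D(V) = {2,3,4,6}

Answer: {2,3,4,6}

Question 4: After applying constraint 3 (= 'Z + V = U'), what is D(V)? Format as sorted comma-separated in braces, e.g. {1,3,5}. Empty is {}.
Answer: {2,3,4,6}

Derivation:
Constraint 1 (V + Z = U) on D(V)={2,3,4,6} D(Z)={1,2,3,5,6,8} D(U)={2,3,4,5,7}: Z {1,2,3,5,6,8}->{1,2,3,5}; U {2,3,4,5,7}->{3,4,5,7}
Constraint 2 (V < U) on D(V)={2,3,4,6} D(U)={3,4,5,7}: no change
Constraint 3 (Z + V = U) on D(Z)={1,2,3,5} D(V)={2,3,4,6} D(U)={3,4,5,7}: no change
So after constraint 3: D(V) = {2,3,4,6}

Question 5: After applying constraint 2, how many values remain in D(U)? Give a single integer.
Constraint 1 (V + Z = U) on D(V)={2,3,4,6} D(Z)={1,2,3,5,6,8} D(U)={2,3,4,5,7}: Z {1,2,3,5,6,8}->{1,2,3,5}; U {2,3,4,5,7}->{3,4,5,7}
Constraint 2 (V < U) on D(V)={2,3,4,6} D(U)={3,4,5,7}: no change
So after constraint 2: D(U)={3,4,5,7}, size = 4

Answer: 4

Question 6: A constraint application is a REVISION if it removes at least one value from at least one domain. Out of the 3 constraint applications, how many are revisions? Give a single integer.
Constraint 1 (V + Z = U) on D(V)={2,3,4,6} D(Z)={1,2,3,5,6,8} D(U)={2,3,4,5,7}: Z {1,2,3,5,6,8}->{1,2,3,5}; U {2,3,4,5,7}->{3,4,5,7} => REVISION
Constraint 2 (V < U) on D(V)={2,3,4,6} D(U)={3,4,5,7}: no change => not a revision
Constraint 3 (Z + V = U) on D(Z)={1,2,3,5} D(V)={2,3,4,6} D(U)={3,4,5,7}: no change => not a revision
Total revisions = 1

Answer: 1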